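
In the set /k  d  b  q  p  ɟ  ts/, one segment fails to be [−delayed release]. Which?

/ts/ is the voiceless alveolar affricate, which is [+delayed release]; the rest — /b, q, p, d, k, ɟ/ — are [−delayed release].

ts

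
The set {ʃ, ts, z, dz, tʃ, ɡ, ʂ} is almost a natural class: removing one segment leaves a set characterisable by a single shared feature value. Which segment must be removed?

ɡ

[strident] (equivalently [coronal], [dorsal]) groups all but one: /ʃ, tʃ, ts, z, dz, ʂ/ share [+strident] while /ɡ/ (voiced velar stop) alone is [−strident]. Removing any other segment would not leave a single-feature class that excludes it.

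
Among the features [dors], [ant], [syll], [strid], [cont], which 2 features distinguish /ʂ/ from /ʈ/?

/ʂ/ is the voiceless retroflex fricative and /ʈ/ is the voiceless retroflex stop. Both are [−dorsal], [−anterior], [−syllabic]. /ʂ/ is [+continuant] while /ʈ/ is [−continuant]; /ʂ/ is [+strident] while /ʈ/ is [−strident], so the distinguishing features are [continuant], [strident].

[continuant], [strident]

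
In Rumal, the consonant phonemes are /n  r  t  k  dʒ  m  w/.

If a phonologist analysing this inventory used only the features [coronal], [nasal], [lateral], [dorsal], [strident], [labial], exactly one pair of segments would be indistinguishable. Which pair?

On the given features, /t/ and /r/ have an identical profile: [+coronal], [−nasal], [−lateral], [−dorsal], [−strident], [−labial]. No other two segments in the inventory coincide on all 6 features. (They do differ in [sonorant], [voice] and [continuant], which are not among the given features.)

t, r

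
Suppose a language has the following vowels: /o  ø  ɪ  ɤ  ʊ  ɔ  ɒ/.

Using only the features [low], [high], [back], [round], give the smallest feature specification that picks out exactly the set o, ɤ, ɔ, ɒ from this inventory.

Every target segment is [−high], [+back]; each remaining inventory member fails at least one of these. Each conjunct is needed — [+back] alone would also admit /ʊ/; [−high] alone would also admit /ø/ — and no other single listed feature has exactly this extension, so two is the minimum.

[−high, +back]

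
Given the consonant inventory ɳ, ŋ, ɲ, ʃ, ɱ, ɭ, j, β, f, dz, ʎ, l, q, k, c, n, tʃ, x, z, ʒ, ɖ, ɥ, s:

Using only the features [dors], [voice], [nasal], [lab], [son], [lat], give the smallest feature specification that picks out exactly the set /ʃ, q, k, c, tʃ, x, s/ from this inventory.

[−voice, −lab]

/ʃ, q, k, c, tʃ, x, s/ are all [−voice], [−labial], and no other segment in the inventory matches both values. Dropping any one of them over-generates: [−labial] alone would also admit /ɳ, ŋ, ɲ, ɭ, …/; [−voice] alone would also admit /f/. No other single listed feature picks out exactly this set either, so fewer than two features will not do.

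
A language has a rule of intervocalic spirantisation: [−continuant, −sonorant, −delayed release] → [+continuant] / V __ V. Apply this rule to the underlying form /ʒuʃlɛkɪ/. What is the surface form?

Only /k/ occurs between two vowels (/ɛ/ __ /ɪ/) and matches the structural description. It is a voiceless velar stop, so [−continuant, −sonorant, −delayed release] holds; changing it to [+continuant] with all other features held fixed yields /x/ (voiceless velar fricative). No other segment meets both the structural description and the environment, so the output is [ʒuʃlɛxɪ].

[ʒuʃlɛxɪ]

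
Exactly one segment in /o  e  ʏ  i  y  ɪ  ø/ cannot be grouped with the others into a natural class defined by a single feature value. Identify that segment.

o

[back] groups all but one: /ø, y, ʏ, ɪ, e, i/ share [−back] while /o/ (mid back rounded tense vowel) alone is [+back]. Removing any other segment would not leave a single-feature class that excludes it.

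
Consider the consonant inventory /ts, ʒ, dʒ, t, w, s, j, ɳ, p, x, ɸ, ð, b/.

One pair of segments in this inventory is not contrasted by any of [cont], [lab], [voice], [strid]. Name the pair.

/j/ (palatal glide) and /ð/ (voiced dental fricative) are both [+continuant], [−labial], [+voice], [−strident], so none of the listed features separates them. (They do differ in [sonorant] and [dorsal], which are not among the given features.) Every other pair in the inventory differs on at least one listed feature.

j, ð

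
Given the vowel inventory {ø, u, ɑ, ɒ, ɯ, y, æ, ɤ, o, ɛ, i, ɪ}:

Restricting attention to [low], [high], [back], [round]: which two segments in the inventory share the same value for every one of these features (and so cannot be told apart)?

ɪ, i

On the given features, /ɪ/ and /i/ have an identical profile: [−low], [+high], [−back], [−round]. No other two segments in the inventory coincide on all 4 features. (They do differ in [tense], which is not among the given features.)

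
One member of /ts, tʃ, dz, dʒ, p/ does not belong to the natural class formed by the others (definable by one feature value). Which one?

The remaining segments after removing /p/ share [+delayed release]; /p/ (voiceless bilabial stop) is [−delayed release]. For every other candidate removal, the leftover set fails to share any single feature value that the removed segment lacks.

p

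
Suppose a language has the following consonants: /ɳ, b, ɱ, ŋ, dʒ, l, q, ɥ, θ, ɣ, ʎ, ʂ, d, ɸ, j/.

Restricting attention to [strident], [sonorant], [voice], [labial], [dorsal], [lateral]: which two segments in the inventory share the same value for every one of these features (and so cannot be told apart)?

ŋ, j

Both /ŋ/ and /j/ are [−strident], [+sonorant], [+voice], [−labial], [+dorsal], [−lateral]. Since the list omits [nasal], [continuant] and [back] — which do distinguish the velar nasal from the palatal glide — this pair collapses; all other pairs remain distinct.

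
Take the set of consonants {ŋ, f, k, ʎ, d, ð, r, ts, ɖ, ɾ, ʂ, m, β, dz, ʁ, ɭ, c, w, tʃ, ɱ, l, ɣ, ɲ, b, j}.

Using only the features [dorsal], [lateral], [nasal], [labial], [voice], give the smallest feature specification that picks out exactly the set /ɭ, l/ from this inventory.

The class [+lateral], [−dorsal] has exactly /ɭ, l/ as its extension in this inventory. No smaller conjunction from the listed features achieves this: [−dorsal] alone would also admit /f, d, ð, r, …/; [+lateral] alone would also admit /ʎ/; and checking the remaining single features turns up none with this extension.

[+lateral, −dorsal]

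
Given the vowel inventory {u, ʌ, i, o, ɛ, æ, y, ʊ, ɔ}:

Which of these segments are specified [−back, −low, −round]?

i, ɛ

First, the [−back] segments are /i, ɛ, æ, y/.
Within that set, [−low] gives /i, ɛ, y/.
Intersecting with [−round] leaves /i, ɛ/.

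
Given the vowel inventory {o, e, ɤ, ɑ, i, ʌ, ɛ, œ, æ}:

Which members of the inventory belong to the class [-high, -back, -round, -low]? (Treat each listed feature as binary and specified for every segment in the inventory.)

Eliminate segments failing any feature: /o, ɤ, ɑ, ʌ/ are [+back]; /i/ is [+high]; /œ/ is [+round]; /æ/ is [+low]. The remaining /e, ɛ/ satisfy [-high], [-back], [-round], [-low].

e, ɛ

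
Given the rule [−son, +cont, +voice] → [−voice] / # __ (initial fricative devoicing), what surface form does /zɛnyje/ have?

[sɛnyje]

The only segment in the rule's environment that also matches [−son, +cont, +voice] is /z/. Applying [−voice] turns the voiced alveolar fricative into /s/ (voiceless alveolar fricative), giving [sɛnyje].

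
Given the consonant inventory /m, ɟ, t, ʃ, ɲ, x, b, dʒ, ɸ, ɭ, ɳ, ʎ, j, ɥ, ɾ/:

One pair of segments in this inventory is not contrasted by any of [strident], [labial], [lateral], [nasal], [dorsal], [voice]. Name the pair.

On the given features, /ɟ/ and /j/ have an identical profile: [−strident], [−labial], [−lateral], [−nasal], [+dorsal], [+voice]. No other two segments in the inventory coincide on all 6 features. (They do differ in [sonorant] and [continuant], which are not among the given features.)

ɟ, j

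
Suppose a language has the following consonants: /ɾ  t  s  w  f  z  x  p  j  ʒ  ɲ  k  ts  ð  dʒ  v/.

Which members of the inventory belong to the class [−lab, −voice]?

t, s, x, k, ts

Eliminate segments failing any feature: /ɾ, z, j, ʒ, ɲ, ð, dʒ/ are [+voice]; /w, f, p, v/ are [+labial]. The remaining /t, s, x, k, ts/ satisfy [−labial], [−voice].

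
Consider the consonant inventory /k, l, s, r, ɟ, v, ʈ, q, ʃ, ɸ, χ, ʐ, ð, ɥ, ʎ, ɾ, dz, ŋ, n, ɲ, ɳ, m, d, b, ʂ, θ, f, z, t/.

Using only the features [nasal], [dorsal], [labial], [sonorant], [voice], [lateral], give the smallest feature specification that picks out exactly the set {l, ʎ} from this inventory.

The target set is precisely the extension of [+lateral] in this inventory.

[+lateral]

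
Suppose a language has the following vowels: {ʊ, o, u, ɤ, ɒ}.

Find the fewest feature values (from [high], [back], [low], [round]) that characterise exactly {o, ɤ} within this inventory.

[-high, -low]

/o, ɤ/ are all [-high], [-low], and no other segment in the inventory matches both values. Dropping any one of them over-generates: [-low] alone would also admit /ʊ, u/; [-high] alone would also admit /ɒ/. No other single listed feature picks out exactly this set either, so fewer than two features will not do.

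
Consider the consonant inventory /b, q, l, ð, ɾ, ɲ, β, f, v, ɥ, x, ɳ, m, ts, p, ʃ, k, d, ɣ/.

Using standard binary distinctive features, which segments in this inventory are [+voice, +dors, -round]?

ɲ, ɣ

Eliminate segments failing any feature: /b, l, ð, ɾ, β, v, ɳ, m, d/ are [-dorsal]; /q, f, x, ts, p, ʃ, k/ are [-voice]; /ɥ/ is [+round]. The remaining /ɲ, ɣ/ satisfy [+voice], [+dorsal], [-round].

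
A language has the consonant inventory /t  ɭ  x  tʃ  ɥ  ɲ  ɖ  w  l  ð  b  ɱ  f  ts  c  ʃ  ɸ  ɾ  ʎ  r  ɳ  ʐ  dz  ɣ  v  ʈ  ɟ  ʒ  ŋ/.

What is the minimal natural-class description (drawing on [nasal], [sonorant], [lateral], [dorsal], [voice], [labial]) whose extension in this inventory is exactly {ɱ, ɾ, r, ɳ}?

[+sonorant, −lateral, −dorsal]

/ɱ, ɾ, r, ɳ/ are all [+sonorant], [−lateral], [−dorsal], and no other segment in the inventory matches all three values. Dropping any one of them over-generates: [−lateral, −dorsal] alone would also admit /t, tʃ, ɖ, ð, …/; [+sonorant, −dorsal] alone would also admit /ɭ, l/; [+sonorant, −lateral] alone would also admit /ɥ, ɲ, w, ŋ/. No other combination of two listed features picks out exactly this set either, so fewer than three features will not do.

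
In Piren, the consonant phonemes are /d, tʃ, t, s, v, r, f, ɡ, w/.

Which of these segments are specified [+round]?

The feature [round] marks segments produced with lip rounding. In this inventory /w/ has that property, so it is [+round]; /d, tʃ, t, s, v, r, f, ɡ/ are [-round].

w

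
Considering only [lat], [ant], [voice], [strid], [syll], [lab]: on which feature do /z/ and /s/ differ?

[voice]

/z/ (voiced alveolar fricative) and /s/ (voiceless alveolar fricative) agree on [−lateral], [+anterior], [+strident], [−syllabic], [−labial]. They differ on [voice] (/z/ [+], /s/ [−]).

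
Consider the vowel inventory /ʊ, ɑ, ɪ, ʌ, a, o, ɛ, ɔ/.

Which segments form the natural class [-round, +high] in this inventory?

Checking each segment against [-round], [+high]: /ɪ/ (high front unrounded lax vowel) satisfies every feature; every other segment in the inventory fails at least one.

ɪ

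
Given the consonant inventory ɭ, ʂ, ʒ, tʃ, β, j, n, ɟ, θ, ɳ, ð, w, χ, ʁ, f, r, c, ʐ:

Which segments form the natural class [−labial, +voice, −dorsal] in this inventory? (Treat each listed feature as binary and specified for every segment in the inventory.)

ɭ, ʒ, n, ɳ, ð, r, ʐ

Eliminate segments failing any feature: /ʂ, tʃ, θ, χ, c/ are [−voice]; /β, w, f/ are [+labial]; /j, ɟ, ʁ/ are [+dorsal]. The remaining /ɭ, ʒ, n, ɳ, ð, r, ʐ/ satisfy [−labial], [+voice], [−dorsal].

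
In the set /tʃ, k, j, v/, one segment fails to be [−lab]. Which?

v

/v/ is the voiced labiodental fricative, which is [+labial]; the rest — /j, tʃ, k/ — are [−labial].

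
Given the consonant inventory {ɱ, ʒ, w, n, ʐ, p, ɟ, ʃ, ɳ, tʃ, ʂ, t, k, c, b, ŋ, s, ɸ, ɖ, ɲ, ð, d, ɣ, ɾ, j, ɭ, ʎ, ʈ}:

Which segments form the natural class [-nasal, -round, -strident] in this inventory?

p, ɟ, t, k, c, b, ɸ, ɖ, ð, d, ɣ, ɾ, j, ɭ, ʎ, ʈ

Checking each segment against [-nasal], [-round], [-strident]: /p/ (voiceless bilabial stop), /ɟ/ (voiced palatal stop), /t/ (voiceless alveolar stop), /k/ (voiceless velar stop), /c/ (voiceless palatal stop), /b/ (voiced bilabial stop), among others, satisfy every feature; every other segment in the inventory fails at least one.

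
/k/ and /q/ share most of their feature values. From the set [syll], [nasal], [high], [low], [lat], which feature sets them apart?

/k/ is the voiceless velar stop and /q/ is the voiceless uvular stop. Both are [−syllabic], [−nasal], [−low], [−lateral]. /k/ is [+high] while /q/ is [−high], so the distinguishing feature is [high].

[high]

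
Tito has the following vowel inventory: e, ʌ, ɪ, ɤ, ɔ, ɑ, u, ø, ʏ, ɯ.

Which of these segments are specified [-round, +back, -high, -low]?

ʌ, ɤ

Among the inventory, the [-round] segments are /e, ʌ, ɪ, ɤ, ɑ, ɯ/.
Intersecting with [+back] gives /ʌ, ɤ, ɑ, ɯ/.
Then [-high] gives /ʌ, ɤ, ɑ/.
Among these, [-low] leaves /ʌ, ɤ/.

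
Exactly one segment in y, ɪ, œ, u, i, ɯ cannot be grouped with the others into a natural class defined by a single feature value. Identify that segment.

/u, i, y, ɪ, ɯ/ are all [+high], but /œ/ (mid front rounded lax vowel) is [−high]. No other single segment can be removed to leave a set sharing one feature value that the removed segment lacks, so /œ/ is the odd one out.

œ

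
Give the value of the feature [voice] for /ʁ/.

[+voice]

As the voiced uvular fricative, /ʁ/ is [+voice].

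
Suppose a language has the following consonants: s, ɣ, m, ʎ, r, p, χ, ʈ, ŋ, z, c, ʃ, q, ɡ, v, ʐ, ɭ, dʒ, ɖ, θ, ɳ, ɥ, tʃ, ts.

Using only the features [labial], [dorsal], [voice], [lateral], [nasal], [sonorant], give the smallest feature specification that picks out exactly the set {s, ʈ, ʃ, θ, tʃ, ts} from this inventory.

[−voice, −labial, −dorsal]

/s, ʈ, ʃ, θ, tʃ, ts/ are all [−voice], [−labial], [−dorsal], and no other segment in the inventory matches all three values. Dropping any one of them over-generates: [−labial, −dorsal] alone would also admit /r, z, ʐ, ɭ, …/; [−voice, −dorsal] alone would also admit /p/; [−voice, −labial] alone would also admit /χ, c, q/. No other combination of two listed features picks out exactly this set either, so fewer than three features will not do.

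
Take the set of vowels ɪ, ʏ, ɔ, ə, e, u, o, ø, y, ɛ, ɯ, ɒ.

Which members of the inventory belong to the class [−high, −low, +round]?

ɔ, o, ø

Among the inventory, the [−high] segments are /ɔ, ə, e, o, ø, ɛ, ɒ/.
Intersecting with [−low] gives /ɔ, ə, e, o, ø, ɛ/.
Among these, [+round] leaves /ɔ, o, ø/.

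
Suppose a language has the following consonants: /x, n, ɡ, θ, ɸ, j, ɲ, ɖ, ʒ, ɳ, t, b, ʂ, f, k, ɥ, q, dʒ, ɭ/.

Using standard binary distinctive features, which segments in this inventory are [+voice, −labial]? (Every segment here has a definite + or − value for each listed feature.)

Checking each segment against [+voice], [−labial]: /n/ (alveolar nasal), /ɡ/ (voiced velar stop), /j/ (palatal glide), /ɲ/ (palatal nasal), /ɖ/ (voiced retroflex stop), /ʒ/ (voiced postalveolar fricative), among others, satisfy every feature; every other segment in the inventory fails at least one.

n, ɡ, j, ɲ, ɖ, ʒ, ɳ, dʒ, ɭ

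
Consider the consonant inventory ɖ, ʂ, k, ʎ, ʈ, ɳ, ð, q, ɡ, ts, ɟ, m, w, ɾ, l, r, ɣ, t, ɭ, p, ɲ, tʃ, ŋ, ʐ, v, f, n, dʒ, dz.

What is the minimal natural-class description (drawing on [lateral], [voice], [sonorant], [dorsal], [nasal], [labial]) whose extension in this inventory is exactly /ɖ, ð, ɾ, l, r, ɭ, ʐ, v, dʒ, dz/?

[+voice, −nasal, −dorsal]

The class [+voice], [−nasal], [−dorsal] has exactly /ɖ, ð, ɾ, l, r, ɭ, ʐ, v, dʒ, dz/ as its extension in this inventory. No smaller conjunction from the listed features achieves this: [−nasal, −dorsal] alone would also admit /ʂ, ʈ, ts, t, …/; [+voice, −dorsal] alone would also admit /ɳ, m, n/; [+voice, −nasal] alone would also admit /ʎ, ɡ, ɟ, w, …/; and checking the remaining two-feature bundles turns up none with this extension.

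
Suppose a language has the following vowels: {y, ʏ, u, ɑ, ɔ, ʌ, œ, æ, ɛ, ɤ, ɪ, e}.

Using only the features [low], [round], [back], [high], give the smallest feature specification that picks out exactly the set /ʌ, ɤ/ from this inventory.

[−low, +back, −round]

The class [−low], [+back], [−round] has exactly /ʌ, ɤ/ as its extension in this inventory. No smaller conjunction from the listed features achieves this: [+back, −round] alone would also admit /ɑ/; [−low, −round] alone would also admit /ɛ, ɪ, e/; [−low, +back] alone would also admit /u, ɔ/; and checking the remaining two-feature bundles turns up none with this extension.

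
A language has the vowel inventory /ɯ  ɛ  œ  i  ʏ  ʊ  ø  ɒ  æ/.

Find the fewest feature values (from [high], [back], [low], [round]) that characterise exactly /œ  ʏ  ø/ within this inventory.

Every target segment is [-back], [+round]; each remaining inventory member fails at least one of these. Each conjunct is needed — [+round] alone would also admit /ʊ, ɒ/; [-back] alone would also admit /ɛ, i, æ/ — and no other single listed feature has exactly this extension, so two is the minimum.

[-back, +round]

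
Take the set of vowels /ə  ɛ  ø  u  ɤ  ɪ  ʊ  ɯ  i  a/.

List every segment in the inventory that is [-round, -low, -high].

ə, ɛ, ɤ

Checking each segment against [-round], [-low], [-high]: /ə/ (mid central vowel (schwa)), /ɛ/ (mid front unrounded lax vowel), /ɤ/ (mid back unrounded tense vowel) satisfy every feature; every other segment in the inventory fails at least one.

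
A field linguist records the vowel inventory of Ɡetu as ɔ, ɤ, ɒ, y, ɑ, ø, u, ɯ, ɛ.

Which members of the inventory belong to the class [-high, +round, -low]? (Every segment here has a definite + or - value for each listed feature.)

ɔ, ø

The [-high] segments are /ɔ, ɤ, ɒ, ɑ, ø, ɛ/.
Among these, [+round] gives /ɔ, ɒ, ø/.
Then [-low] leaves /ɔ, ø/.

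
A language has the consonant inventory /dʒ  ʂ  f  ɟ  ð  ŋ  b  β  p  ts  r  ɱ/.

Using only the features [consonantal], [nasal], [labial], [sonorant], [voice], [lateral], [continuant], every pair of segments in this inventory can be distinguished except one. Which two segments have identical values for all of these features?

dʒ, ɟ

Both /dʒ/ and /ɟ/ are [+consonantal], [−nasal], [−labial], [−sonorant], [+voice], [−lateral], [−continuant]. Since the list omits [strident], [delayed release] and [dorsal] — which do distinguish the voiced postalveolar affricate from the voiced palatal stop — this pair collapses; all other pairs remain distinct.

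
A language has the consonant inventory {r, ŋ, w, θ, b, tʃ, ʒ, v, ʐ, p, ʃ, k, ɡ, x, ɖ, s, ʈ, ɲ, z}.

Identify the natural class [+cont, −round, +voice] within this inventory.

Checking each segment against [+continuant], [−round], [+voice]: /r/ (alveolar trill), /ʒ/ (voiced postalveolar fricative), /v/ (voiced labiodental fricative), /ʐ/ (voiced retroflex fricative), /z/ (voiced alveolar fricative) satisfy every feature; every other segment in the inventory fails at least one.

r, ʒ, v, ʐ, z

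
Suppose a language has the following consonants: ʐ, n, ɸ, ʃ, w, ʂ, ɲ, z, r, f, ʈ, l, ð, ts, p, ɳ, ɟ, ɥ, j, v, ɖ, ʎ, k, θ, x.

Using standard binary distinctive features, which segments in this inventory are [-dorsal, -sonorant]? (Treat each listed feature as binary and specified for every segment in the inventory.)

ʐ, ɸ, ʃ, ʂ, z, f, ʈ, ð, ts, p, v, ɖ, θ

Checking each segment against [-dorsal], [-sonorant]: /ʐ/ (voiced retroflex fricative), /ɸ/ (voiceless bilabial fricative), /ʃ/ (voiceless postalveolar fricative), /ʂ/ (voiceless retroflex fricative), /z/ (voiced alveolar fricative), /f/ (voiceless labiodental fricative), among others, satisfy every feature; every other segment in the inventory fails at least one.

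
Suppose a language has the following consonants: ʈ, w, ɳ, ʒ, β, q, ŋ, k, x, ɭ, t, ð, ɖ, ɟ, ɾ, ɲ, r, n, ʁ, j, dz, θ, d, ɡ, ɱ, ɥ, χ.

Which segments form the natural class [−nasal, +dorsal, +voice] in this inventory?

Eliminate segments failing any feature: /ʈ, ʒ, β, ɭ, t, ð, ɖ, ɾ, r, dz, θ, d/ are [−dorsal]; /ɳ, ŋ, ɲ, n, ɱ/ are [+nasal]; /q, k, x, χ/ are [−voice]. The remaining /w, ɟ, ʁ, j, ɡ, ɥ/ satisfy [−nasal], [+dorsal], [+voice].

w, ɟ, ʁ, j, ɡ, ɥ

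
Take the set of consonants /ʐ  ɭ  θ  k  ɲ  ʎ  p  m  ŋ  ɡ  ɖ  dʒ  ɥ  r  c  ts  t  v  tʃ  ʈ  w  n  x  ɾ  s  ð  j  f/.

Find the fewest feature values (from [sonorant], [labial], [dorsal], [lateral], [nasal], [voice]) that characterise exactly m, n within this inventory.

Every target segment is [+nasal], [−dorsal]; each remaining inventory member fails at least one of these. Each conjunct is needed — [−dorsal] alone would also admit /ʐ, ɭ, θ, p, …/; [+nasal] alone would also admit /ɲ, ŋ/ — and no other single listed feature has exactly this extension, so two is the minimum.

[+nasal, −dorsal]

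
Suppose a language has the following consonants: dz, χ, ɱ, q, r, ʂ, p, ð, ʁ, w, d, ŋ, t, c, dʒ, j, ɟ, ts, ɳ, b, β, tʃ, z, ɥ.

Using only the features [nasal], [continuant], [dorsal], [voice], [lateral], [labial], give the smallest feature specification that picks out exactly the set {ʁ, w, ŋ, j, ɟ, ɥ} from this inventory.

The class [+voice], [+dorsal] has exactly /ʁ, w, ŋ, j, ɟ, ɥ/ as its extension in this inventory. No smaller conjunction from the listed features achieves this: [+dorsal] alone would also admit /χ, q, c/; [+voice] alone would also admit /dz, ɱ, r, ð, …/; and checking the remaining single features turns up none with this extension.

[+voice, +dorsal]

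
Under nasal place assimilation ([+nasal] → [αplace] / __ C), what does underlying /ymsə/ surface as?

[ynsə]

In /ymsə/, the nasal /m/ precedes /s/, which is [+coronal]. The nasal assimilates in place, becoming the [+coronal] nasal /n/. The surface form is [ynsə].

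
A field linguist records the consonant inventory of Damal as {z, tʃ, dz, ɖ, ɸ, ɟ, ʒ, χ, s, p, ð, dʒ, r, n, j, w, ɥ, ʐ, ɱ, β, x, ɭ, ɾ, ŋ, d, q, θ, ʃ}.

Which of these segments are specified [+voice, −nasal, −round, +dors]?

ɟ, j

Eliminate segments failing any feature: /z, dz, ɖ, ʒ, ð, dʒ, r, ʐ, β, ɭ, ɾ, d/ are [−dorsal]; /tʃ, ɸ, χ, s, p, x, q, θ, ʃ/ are [−voice]; /n, ɱ, ŋ/ are [+nasal]; /w, ɥ/ are [+round]. The remaining /ɟ, j/ satisfy [+voice], [−nasal], [−round], [+dorsal].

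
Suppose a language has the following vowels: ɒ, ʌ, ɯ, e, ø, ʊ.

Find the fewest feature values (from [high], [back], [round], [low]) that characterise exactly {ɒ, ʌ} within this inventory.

[−high, +back]

Every target segment is [−high], [+back]; each remaining inventory member fails at least one of these. Each conjunct is needed — [+back] alone would also admit /ɯ, ʊ/; [−high] alone would also admit /e, ø/ — and no other single listed feature has exactly this extension, so two is the minimum.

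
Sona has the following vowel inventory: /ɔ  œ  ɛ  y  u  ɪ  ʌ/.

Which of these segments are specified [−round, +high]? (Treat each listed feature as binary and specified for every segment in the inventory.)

The [−round] segments are /ɛ, ɪ, ʌ/.
Of those, [+high] leaves /ɪ/.

ɪ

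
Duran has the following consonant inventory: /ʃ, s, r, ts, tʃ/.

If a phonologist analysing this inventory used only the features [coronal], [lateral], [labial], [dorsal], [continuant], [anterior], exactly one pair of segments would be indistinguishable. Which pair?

/s/ (voiceless alveolar fricative) and /r/ (alveolar trill) are both [+coronal], [−lateral], [−labial], [−dorsal], [+continuant], [+anterior], so none of the listed features separates them. (They do differ in [sonorant], [voice] and [strident], which are not among the given features.) Every other pair in the inventory differs on at least one listed feature.

s, r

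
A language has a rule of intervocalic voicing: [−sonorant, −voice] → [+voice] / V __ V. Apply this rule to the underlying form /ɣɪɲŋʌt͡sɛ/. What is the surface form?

[ɣɪɲŋʌd͡zɛ]

/t͡s/ satisfies [−sonorant, −voice] and sits in V __ V. The [+voice] counterpart of the voiceless alveolar affricate is /d͡z/. Other segments in /ɣɪɲŋʌt͡sɛ/ either fail the structural description or are not in the environment, so the surface form is [ɣɪɲŋʌd͡zɛ].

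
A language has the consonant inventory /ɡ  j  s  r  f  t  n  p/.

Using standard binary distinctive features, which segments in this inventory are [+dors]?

ɡ, j

The feature [dorsal] marks segments articulated with the tongue body. In this inventory /ɡ, j/ have that property, so they are [+dorsal]; /s, r, f, t, n, p/ are [−dorsal].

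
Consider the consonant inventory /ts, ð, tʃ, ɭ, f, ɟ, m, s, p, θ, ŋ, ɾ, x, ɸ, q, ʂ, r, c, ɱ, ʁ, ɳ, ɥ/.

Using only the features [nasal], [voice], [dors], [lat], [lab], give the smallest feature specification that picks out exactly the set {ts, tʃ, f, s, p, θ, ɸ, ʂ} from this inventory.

[-voice, -dors]

Every target segment is [-voice], [-dorsal]; each remaining inventory member fails at least one of these. Each conjunct is needed — [-dorsal] alone would also admit /ð, ɭ, m, ɾ, …/; [-voice] alone would also admit /x, q, c/ — and no other single listed feature has exactly this extension, so two is the minimum.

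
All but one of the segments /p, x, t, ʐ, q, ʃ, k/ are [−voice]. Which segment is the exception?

/ʐ/ is the voiced retroflex fricative, which is [+voice]; the rest — /p, q, t, x, ʃ, k/ — are [−voice].

ʐ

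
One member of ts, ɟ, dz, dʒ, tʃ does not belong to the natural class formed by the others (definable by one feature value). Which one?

/tʃ, dʒ, dz, ts/ are all [+delayed release], but /ɟ/ (voiced palatal stop) is [-delayed release]. No other single segment can be removed to leave a set sharing one feature value that the removed segment lacks, so /ɟ/ is the odd one out.

ɟ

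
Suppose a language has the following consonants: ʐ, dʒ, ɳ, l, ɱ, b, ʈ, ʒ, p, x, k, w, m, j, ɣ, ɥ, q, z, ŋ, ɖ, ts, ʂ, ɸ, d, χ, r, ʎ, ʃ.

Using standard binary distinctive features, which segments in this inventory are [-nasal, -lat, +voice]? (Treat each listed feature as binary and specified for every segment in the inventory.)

ʐ, dʒ, b, ʒ, w, j, ɣ, ɥ, z, ɖ, d, r

First, the [-nasal] segments are /ʐ, dʒ, l, b, ʈ, ʒ, p, x, k, w, j, ɣ, ɥ, q, z, ɖ, ts, ʂ, ɸ, d, χ, r, ʎ, ʃ/.
Then [-lateral] gives /ʐ, dʒ, b, ʈ, ʒ, p, x, k, w, j, ɣ, ɥ, q, z, ɖ, ts, ʂ, ɸ, d, χ, r, ʃ/.
Of those, [+voice] leaves /ʐ, dʒ, b, ʒ, w, j, ɣ, ɥ, z, ɖ, d, r/.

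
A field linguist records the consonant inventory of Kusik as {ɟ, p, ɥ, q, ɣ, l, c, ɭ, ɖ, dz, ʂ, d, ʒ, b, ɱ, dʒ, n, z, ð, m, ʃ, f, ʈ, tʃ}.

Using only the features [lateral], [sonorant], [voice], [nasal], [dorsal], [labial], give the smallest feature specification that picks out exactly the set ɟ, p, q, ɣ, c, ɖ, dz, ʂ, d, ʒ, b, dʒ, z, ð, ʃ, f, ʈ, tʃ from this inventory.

[-sonorant]

The target set is precisely the extension of [-sonorant] in this inventory.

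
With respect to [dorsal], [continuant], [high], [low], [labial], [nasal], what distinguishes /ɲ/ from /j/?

/ɲ/ (palatal nasal) and /j/ (palatal glide) agree on [+dorsal], [+high], [-low], [-labial]. They differ on [nasal] (/ɲ/ [+], /j/ [-]), [continuant] (/ɲ/ [-], /j/ [+]).

[nasal], [continuant]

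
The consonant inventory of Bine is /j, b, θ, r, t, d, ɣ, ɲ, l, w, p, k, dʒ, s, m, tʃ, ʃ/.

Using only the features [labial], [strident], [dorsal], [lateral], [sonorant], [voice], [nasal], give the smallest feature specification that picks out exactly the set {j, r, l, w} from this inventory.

Every target segment is [+sonorant], [−nasal]; each remaining inventory member fails at least one of these. Each conjunct is needed — [−nasal] alone would also admit /b, θ, t, d, …/; [+sonorant] alone would also admit /ɲ, m/ — and no other single listed feature has exactly this extension, so two is the minimum.

[+sonorant, −nasal]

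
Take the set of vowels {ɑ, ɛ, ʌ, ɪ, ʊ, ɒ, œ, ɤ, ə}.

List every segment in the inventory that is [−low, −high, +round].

œ

Eliminate segments failing any feature: /ɑ, ɒ/ are [+low]; /ɛ, ʌ, ɤ, ə/ are [−round]; /ɪ, ʊ/ are [+high]. The remaining /œ/ satisfy [−low], [−high], [+round].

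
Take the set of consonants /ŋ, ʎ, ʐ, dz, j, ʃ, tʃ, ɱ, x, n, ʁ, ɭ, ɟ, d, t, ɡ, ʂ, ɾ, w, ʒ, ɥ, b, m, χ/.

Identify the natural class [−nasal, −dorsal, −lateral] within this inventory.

The [−nasal] segments are /ʎ, ʐ, dz, j, ʃ, tʃ, x, ʁ, ɭ, ɟ, d, t, ɡ, ʂ, ɾ, w, ʒ, ɥ, b, χ/.
Intersecting with [−dorsal] gives /ʐ, dz, ʃ, tʃ, ɭ, d, t, ʂ, ɾ, ʒ, b/.
Intersecting with [−lateral] leaves /ʐ, dz, ʃ, tʃ, d, t, ʂ, ɾ, ʒ, b/.

ʐ, dz, ʃ, tʃ, d, t, ʂ, ɾ, ʒ, b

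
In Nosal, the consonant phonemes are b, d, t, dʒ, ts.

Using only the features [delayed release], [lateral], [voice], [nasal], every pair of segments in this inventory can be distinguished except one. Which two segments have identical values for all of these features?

Both /d/ and /b/ are [-delayed release], [-lateral], [+voice], [-nasal]. Since the list omits [labial] and [coronal] — which do distinguish the voiced alveolar stop from the voiced bilabial stop — this pair collapses; all other pairs remain distinct.

d, b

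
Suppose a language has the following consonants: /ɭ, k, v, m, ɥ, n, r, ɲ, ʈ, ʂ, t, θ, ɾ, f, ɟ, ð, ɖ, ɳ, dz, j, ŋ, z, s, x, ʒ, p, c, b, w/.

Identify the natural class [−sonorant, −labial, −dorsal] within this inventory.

Eliminate segments failing any feature: /ɭ, m, ɥ, n, r, ɲ, ɾ, ɳ, j, ŋ, w/ are [+sonorant]; /k, ɟ, x, c/ are [+dorsal]; /v, f, p, b/ are [+labial]. The remaining /ʈ, ʂ, t, θ, ð, ɖ, dz, z, s, ʒ/ satisfy [−sonorant], [−labial], [−dorsal].

ʈ, ʂ, t, θ, ð, ɖ, dz, z, s, ʒ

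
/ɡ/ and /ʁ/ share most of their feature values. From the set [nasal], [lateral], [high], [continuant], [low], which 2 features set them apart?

[continuant], [high]

/ɡ/ is the voiced velar stop and /ʁ/ is the voiced uvular fricative. Both are [−nasal], [−lateral], [−low]. /ɡ/ is [−continuant] while /ʁ/ is [+continuant]; /ɡ/ is [+high] while /ʁ/ is [−high], so the distinguishing features are [continuant], [high].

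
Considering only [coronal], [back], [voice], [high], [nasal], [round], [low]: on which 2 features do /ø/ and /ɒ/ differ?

[low], [back]

/ø/ (mid front rounded tense vowel) and /ɒ/ (low back rounded vowel) agree on [−coronal], [+voice], [−high], [−nasal], [+round]. They differ on [low] (/ø/ [−], /ɒ/ [+]), [back] (/ø/ [−], /ɒ/ [+]).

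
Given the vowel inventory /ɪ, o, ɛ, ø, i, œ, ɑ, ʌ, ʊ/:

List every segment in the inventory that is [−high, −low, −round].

Checking each segment against [−high], [−low], [−round]: /ɛ/ (mid front unrounded lax vowel), /ʌ/ (mid back unrounded lax vowel) satisfy every feature; every other segment in the inventory fails at least one.

ɛ, ʌ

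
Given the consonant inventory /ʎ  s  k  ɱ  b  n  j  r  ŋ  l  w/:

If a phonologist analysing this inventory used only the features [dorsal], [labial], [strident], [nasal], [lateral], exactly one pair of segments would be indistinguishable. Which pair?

j, k

Both /j/ and /k/ are [+dorsal], [−labial], [−strident], [−nasal], [−lateral]. Since the list omits [sonorant], [voice], [continuant] and [back] — which do distinguish the palatal glide from the voiceless velar stop — this pair collapses; all other pairs remain distinct.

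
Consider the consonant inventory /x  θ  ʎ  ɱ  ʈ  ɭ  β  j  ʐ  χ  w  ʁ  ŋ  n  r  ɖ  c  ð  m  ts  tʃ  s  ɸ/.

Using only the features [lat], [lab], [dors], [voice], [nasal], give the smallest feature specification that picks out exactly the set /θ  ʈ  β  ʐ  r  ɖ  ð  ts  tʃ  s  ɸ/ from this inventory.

The class [−nasal], [−lateral], [−dorsal] has exactly /θ, ʈ, β, ʐ, r, ɖ, ð, ts, tʃ, s, ɸ/ as its extension in this inventory. No smaller conjunction from the listed features achieves this: [−lateral, −dorsal] alone would also admit /ɱ, n, m/; [−nasal, −dorsal] alone would also admit /ɭ/; [−nasal, −lateral] alone would also admit /x, j, χ, w, …/; and checking the remaining two-feature bundles turns up none with this extension.

[−nasal, −lat, −dors]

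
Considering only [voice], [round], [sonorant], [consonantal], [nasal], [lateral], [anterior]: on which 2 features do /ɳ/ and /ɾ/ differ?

[nasal], [anterior]

The two segments share [+voice], [-round], [+sonorant], [+consonantal], [-lateral]. The only features from the list on which they differ: /ɳ/ is [+nasal] while /ɾ/ is [-nasal]; /ɳ/ is [-anterior] while /ɾ/ is [+anterior].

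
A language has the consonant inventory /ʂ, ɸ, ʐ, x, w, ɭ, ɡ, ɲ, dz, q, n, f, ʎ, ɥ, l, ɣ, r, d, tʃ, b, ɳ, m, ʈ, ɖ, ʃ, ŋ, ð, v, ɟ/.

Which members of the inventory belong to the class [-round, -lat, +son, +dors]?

Eliminate segments failing any feature: /ʂ, ɸ, ʐ, x, ɡ, dz, q, f, ɣ, d, tʃ, b, ʈ, ɖ, ʃ, ð, v, ɟ/ are [-sonorant]; /w, ɥ/ are [+round]; /ɭ, ʎ, l/ are [+lateral]; /n, r, ɳ, m/ are [-dorsal]. The remaining /ɲ, ŋ/ satisfy [-round], [-lateral], [+sonorant], [+dorsal].

ɲ, ŋ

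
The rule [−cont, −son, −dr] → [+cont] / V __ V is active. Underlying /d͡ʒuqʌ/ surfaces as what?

[d͡ʒuχʌ]

Only /q/ occurs between two vowels (/u/ __ /ʌ/) and matches the structural description. It is a voiceless uvular stop, so [−cont, −son, −dr] holds; changing it to [+continuant] with all other features held fixed yields /χ/ (voiceless uvular fricative). No other segment meets both the structural description and the environment, so the output is [d͡ʒuχʌ].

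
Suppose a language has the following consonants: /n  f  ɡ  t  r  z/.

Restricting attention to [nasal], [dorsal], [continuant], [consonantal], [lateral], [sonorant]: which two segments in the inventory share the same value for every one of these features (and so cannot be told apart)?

z, f

Both /z/ and /f/ are [−nasal], [−dorsal], [+continuant], [+consonantal], [−lateral], [−sonorant]. Since the list omits [voice], [labial] and [coronal] — which do distinguish the voiced alveolar fricative from the voiceless labiodental fricative — this pair collapses; all other pairs remain distinct.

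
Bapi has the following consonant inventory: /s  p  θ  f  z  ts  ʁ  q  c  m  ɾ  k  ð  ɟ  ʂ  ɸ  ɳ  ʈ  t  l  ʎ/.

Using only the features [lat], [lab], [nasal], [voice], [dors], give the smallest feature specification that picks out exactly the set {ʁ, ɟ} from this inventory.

/ʁ, ɟ/ are all [+voice], [−lateral], [+dorsal], and no other segment in the inventory matches all three values. Dropping any one of them over-generates: [−lateral, +dorsal] alone would also admit /q, c, k/; [+voice, +dorsal] alone would also admit /ʎ/; [+voice, −lateral] alone would also admit /z, m, ɾ, ð, …/. No other combination of two listed features picks out exactly this set either, so fewer than three features will not do.

[+voice, −lat, +dors]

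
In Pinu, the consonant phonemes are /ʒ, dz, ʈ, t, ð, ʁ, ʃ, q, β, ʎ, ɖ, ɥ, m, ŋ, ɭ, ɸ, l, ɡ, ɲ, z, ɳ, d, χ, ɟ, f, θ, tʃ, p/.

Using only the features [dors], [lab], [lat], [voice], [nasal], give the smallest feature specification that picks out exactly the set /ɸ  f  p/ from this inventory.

The class [-voice], [+labial] has exactly /ɸ, f, p/ as its extension in this inventory. No smaller conjunction from the listed features achieves this: [+labial] alone would also admit /β, ɥ, m/; [-voice] alone would also admit /ʈ, t, ʃ, q, …/; and checking the remaining single features turns up none with this extension.

[-voice, +lab]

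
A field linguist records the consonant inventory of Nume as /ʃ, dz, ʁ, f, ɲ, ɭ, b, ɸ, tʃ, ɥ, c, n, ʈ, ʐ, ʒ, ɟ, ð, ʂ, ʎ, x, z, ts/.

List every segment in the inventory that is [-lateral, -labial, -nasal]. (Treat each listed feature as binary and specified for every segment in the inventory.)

Eliminate segments failing any feature: /f, b, ɸ, ɥ/ are [+labial]; /ɲ, n/ are [+nasal]; /ɭ, ʎ/ are [+lateral]. The remaining /ʃ, dz, ʁ, tʃ, c, ʈ, ʐ, ʒ, ɟ, ð, ʂ, x, z, ts/ satisfy [-lateral], [-labial], [-nasal].

ʃ, dz, ʁ, tʃ, c, ʈ, ʐ, ʒ, ɟ, ð, ʂ, x, z, ts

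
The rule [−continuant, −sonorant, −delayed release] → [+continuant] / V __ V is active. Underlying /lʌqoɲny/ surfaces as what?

[lʌχoɲny]

Only /q/ occurs between two vowels (/ʌ/ __ /o/) and matches the structural description. It is a voiceless uvular stop, so [−continuant, −sonorant, −delayed release] holds; changing it to [+continuant] with all other features held fixed yields /χ/ (voiceless uvular fricative). No other segment meets both the structural description and the environment, so the output is [lʌχoɲny].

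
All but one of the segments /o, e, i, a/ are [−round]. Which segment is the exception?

o

/o/ is the mid back rounded tense vowel, which is [+round]; the rest — /e, a, i/ — are [−round].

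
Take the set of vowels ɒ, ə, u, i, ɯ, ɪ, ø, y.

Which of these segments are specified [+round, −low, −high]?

ø

Eliminate segments failing any feature: /ɒ/ is [+low]; /ə, i, ɯ, ɪ/ are [−round]; /u, y/ are [+high]. The remaining /ø/ satisfy [+round], [−low], [−high].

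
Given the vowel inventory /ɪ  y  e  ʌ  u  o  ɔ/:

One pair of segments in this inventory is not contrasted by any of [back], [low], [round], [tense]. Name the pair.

o, u

Both /o/ and /u/ are [+back], [-low], [+round], [+tense]. Since the list omits [high] — which does distinguish the mid back rounded tense vowel from the high back rounded tense vowel — this pair collapses; all other pairs remain distinct.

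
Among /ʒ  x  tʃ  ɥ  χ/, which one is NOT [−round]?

ɥ

Every segment except /ɥ/ is [−round]. /ɥ/ (labial-palatal glide) is [+round], so it is the exception.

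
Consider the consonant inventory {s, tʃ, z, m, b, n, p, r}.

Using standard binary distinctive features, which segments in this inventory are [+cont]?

The [+continuant] segments here are /s, z, r/; the remaining /tʃ, m, b, n, p/ are [−continuant].

s, z, r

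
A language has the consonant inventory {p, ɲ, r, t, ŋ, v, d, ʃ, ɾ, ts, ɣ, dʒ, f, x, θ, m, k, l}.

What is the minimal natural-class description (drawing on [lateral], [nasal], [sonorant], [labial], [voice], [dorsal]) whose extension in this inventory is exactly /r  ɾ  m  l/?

/r, ɾ, m, l/ are all [+sonorant], [−dorsal], and no other segment in the inventory matches both values. Dropping any one of them over-generates: [−dorsal] alone would also admit /p, t, v, d, …/; [+sonorant] alone would also admit /ɲ, ŋ/. No other single listed feature picks out exactly this set either, so fewer than two features will not do.

[+sonorant, −dorsal]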